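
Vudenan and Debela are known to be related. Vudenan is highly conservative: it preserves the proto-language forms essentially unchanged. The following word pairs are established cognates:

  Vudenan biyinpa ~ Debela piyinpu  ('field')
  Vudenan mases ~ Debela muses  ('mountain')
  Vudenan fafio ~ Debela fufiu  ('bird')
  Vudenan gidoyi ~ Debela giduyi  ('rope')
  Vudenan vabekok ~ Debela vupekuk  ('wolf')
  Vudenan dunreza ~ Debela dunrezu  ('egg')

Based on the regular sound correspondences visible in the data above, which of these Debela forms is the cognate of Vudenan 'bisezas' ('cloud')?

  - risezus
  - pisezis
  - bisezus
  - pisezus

biyinpa ~ piyinpu — Vudenan b corresponds to Debela p word-initially before a front vowel.
mases ~ muses — Vudenan a corresponds to Debela u after a consonant, before a consonant other than r, m, n, p, b, f, v.
Applying these to Vudenan 'bisezas':
  bisezas → pisezas   (b→p word-initially before a front vowel)
  pisezas → pisezus   (a→u after a consonant, before a consonant other than r, m, n, p, b, f, v)
So the Debela cognate is 'pisezus'.

pisezus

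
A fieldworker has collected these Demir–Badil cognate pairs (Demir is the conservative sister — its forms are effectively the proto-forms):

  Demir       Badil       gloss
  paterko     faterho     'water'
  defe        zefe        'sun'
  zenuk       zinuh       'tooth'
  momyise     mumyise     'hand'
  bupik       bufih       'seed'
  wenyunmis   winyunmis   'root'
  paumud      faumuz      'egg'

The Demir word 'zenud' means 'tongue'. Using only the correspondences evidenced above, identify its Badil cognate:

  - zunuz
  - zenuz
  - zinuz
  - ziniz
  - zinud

zinuz

zenuk ~ zinuh, wenyunmis ~ winyunmis — Demir e corresponds to Badil i after a consonant, before a nasal.
paumud ~ faumuz — Demir d corresponds to Badil z word-finally.
Applying these to Demir 'zenud':
  zenud → zinud   (e→i after a consonant, before a nasal)
  zinud → zinuz   (d→z word-finally)
So the Badil cognate is 'zinuz'.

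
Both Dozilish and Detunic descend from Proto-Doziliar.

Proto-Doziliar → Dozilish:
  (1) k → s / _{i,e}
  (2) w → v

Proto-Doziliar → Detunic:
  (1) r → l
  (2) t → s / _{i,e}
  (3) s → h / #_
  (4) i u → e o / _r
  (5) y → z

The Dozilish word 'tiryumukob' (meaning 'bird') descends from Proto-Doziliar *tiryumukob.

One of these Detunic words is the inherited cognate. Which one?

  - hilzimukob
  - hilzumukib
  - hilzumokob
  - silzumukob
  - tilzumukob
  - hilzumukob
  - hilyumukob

Detunic: *tiryumukob
  tiryumukob → tilyumukob   [unconditioned shift]
  tilyumukob → silyumukob   [palatalisation]
  silyumukob → hilyumukob   [debuccalisation]
  hilyumukob (rule 4 does not apply)
  hilyumukob → hilzumukob   [unconditioned shift]
  giving Detunic hilzumukob.
The other candidates each miss or misapply at least one Detunic change.

hilzumukob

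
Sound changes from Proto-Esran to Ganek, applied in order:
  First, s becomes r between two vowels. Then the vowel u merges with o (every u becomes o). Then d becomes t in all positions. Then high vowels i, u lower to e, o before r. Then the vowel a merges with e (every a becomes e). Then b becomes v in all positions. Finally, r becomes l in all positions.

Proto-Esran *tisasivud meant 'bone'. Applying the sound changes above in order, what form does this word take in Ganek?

Ganek: *tisasivud > tirarivud > tirarivod > tirarivot > terarivot > tererivot > telelivot  (by rhotacism, vowel merger, unconditioned shift, pre-rhotic lowering, vowel merger, unconditioned shift)

telelivot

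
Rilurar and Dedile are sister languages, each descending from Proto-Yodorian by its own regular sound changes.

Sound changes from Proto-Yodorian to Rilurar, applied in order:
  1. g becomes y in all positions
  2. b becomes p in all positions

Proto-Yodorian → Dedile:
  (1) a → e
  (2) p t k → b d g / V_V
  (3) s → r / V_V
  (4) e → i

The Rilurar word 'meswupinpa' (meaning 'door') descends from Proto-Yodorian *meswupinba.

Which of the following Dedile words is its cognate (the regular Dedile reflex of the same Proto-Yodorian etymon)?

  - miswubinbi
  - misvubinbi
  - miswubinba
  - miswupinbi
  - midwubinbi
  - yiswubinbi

miswubinbi

Dedile: *meswupinba
  meswupinba → meswupinbe   [vowel merger]
  meswupinbe → meswubinbe   [intervocalic voicing]
  meswubinbe (rule 3 does not apply)
  meswubinbe → miswubinbi   [vowel merger]
  giving Dedile miswubinbi.
Only 'miswubinbi' matches the regular Dedile development of *meswupinba.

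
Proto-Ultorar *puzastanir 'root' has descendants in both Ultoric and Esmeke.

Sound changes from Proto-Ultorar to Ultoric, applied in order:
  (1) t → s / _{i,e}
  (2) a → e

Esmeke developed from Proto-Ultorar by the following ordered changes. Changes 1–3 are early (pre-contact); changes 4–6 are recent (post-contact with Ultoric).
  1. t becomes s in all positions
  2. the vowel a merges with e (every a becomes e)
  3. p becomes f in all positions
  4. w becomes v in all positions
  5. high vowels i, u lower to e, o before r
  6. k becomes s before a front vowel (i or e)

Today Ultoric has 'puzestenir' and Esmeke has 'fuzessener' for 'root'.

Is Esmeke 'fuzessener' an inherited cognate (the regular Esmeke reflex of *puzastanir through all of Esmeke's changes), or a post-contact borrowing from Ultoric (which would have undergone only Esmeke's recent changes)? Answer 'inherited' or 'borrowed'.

If inherited, *puzastanir would pass through all of Esmeke's changes:
Esmeke: *puzastanir > puzassanir > puzessenir > fuzessenir > fuzessener  (by unconditioned shift, vowel merger, unconditioned shift, pre-rhotic lowering)
If borrowed from Ultoric 'puzestenir' after the early changes, it would undergo only the recent ones:
  rule 4 (unconditioned shift): no change (puzestenir)
  rule 5 (pre-rhotic lowering): puzestenir → puzestener
  rule 6 (palatalisation): no change (puzestener)
  ⇒ as a loan: puzestener
Esmeke 'fuzessener' matches the inherited outcome exactly, so it is an inherited cognate, not a loan.

inherited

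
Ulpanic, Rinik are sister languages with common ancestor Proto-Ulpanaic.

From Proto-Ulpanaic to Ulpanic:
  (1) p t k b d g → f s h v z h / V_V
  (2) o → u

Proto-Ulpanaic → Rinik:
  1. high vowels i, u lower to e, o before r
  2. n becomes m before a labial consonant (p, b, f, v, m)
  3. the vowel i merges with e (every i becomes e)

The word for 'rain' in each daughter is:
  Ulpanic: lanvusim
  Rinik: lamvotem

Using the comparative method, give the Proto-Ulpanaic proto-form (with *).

*lanvotim

Position 5: Ulpanic has u, Rinik has o. Taking the neighbouring segments as reconstructed: Ulpanic u could go back to *o or *u; Rinik o can only go back to *o — the one source consistent with every daughter is *o.
Position 6: Ulpanic has s, Rinik has t. Rinik preserves t here (none of its changes turn any other segment into t), so the proto-segment is *t.
Position 3: Ulpanic has n, Rinik has m. Ulpanic preserves n here (none of its changes turn any other segment into n), so the proto-segment is *n.
Verify the candidate proto-form against each daughter:
Ulpanic: start from *lanvotim.
  rule 1 (intervocalic lenition): lanvotim → lanvosim
  rule 2 (vowel merger): lanvosim → lanvusim
  ⇒ Ulpanic lanvusim
Rinik: start from *lanvotim.
  rule 1: no change — lanvotim
  rule 2 (nasal place assimilation): lanvotim → lamvotim
  rule 3 (vowel merger): lamvotim → lamvotem
  ⇒ Rinik lamvotem
*lanvotim is the unique common source.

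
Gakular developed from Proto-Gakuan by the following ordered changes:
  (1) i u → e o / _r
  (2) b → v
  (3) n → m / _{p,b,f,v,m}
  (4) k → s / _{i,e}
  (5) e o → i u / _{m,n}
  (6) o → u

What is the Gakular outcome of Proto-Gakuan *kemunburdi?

Gakular: *kemunburdi
  kemunburdi → kemunbordi   [pre-rhotic lowering]
  kemunbordi → kemunvordi   [unconditioned shift]
  kemunvordi → kemumvordi   [nasal place assimilation]
  kemumvordi → semumvordi   [palatalisation]
  semumvordi → simumvordi   [pre-nasal raising]
  simumvordi → simumvurdi   [vowel merger]
  giving Gakular simumvurdi.

simumvurdi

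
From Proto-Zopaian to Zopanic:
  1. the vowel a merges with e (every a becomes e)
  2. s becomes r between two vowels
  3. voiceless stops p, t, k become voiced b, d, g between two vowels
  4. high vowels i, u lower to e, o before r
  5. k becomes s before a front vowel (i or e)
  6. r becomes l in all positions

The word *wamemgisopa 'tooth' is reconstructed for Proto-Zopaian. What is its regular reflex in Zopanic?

Zopanic: *wamemgisopa
  wamemgisopa → wememgisope   [vowel merger]
  wememgisope → wememgirope   [rhotacism]
  wememgirope → wememgirobe   [intervocalic voicing]
  wememgirobe → wememgerobe   [pre-rhotic lowering]
  wememgerobe (rule 5 does not apply)
  wememgerobe → wememgelobe   [unconditioned shift]
  giving Zopanic wememgelobe.

wememgelobe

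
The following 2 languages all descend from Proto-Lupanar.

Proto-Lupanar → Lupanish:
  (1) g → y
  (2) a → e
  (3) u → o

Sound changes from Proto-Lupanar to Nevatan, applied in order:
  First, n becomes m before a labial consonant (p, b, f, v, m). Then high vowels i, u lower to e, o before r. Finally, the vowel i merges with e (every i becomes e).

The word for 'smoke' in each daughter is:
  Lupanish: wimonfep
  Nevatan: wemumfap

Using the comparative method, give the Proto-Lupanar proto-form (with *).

*wimunfap

Position 2: Lupanish has i, Nevatan has e. Lupanish preserves i here (none of its changes turn any other segment into i), so the proto-segment is *i.
Position 4: Lupanish has o, Nevatan has u. Nevatan preserves u here (none of its changes turn any other segment into u), so the proto-segment is *u.
Position 5: Lupanish has n, Nevatan has m. Lupanish preserves n here (none of its changes turn any other segment into n), so the proto-segment is *n.
This points to *wimunfap. Verify forward in each daughter:
Lupanish: *wimunfap
  wimunfap (rule 1 does not apply)
  wimunfap → wimunfep   [vowel merger]
  wimunfep → wimonfep   [vowel merger]
  giving Lupanish wimonfep.
Nevatan: start from *wimunfap.
  rule 1 (nasal place assimilation): wimunfap → wimumfap
  rule 2: no change — wimumfap
  rule 3 (vowel merger): wimumfap → wemumfap
  ⇒ Nevatan wemumfap
*wimunfap is the unique common source.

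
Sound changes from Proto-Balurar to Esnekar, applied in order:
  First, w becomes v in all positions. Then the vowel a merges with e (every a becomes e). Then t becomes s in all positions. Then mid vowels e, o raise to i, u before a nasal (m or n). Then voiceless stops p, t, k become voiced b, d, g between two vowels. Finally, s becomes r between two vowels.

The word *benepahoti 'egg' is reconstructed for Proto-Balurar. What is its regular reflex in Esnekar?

binebehori

Esnekar: start from *benepahoti.
  rule 1: no change — benepahoti
  rule 2 (vowel merger): benepahoti → benepehoti
  rule 3 (unconditioned shift): benepehoti → benepehosi
  rule 4 (pre-nasal raising): benepehosi → binepehosi
  rule 5 (intervocalic voicing): binepehosi → binebehosi
  rule 6 (rhotacism): binebehosi → binebehori
  ⇒ Esnekar binebehori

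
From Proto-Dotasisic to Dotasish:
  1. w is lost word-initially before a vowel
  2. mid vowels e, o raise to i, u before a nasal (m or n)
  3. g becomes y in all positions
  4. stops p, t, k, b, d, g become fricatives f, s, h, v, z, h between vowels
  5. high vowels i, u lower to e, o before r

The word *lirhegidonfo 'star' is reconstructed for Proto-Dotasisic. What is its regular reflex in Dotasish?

Dotasish: *lirhegidonfo
  lirhegidonfo (rule 1 does not apply)
  lirhegidonfo → lirhegidunfo   [pre-nasal raising]
  lirhegidunfo → lirheyidunfo   [unconditioned shift]
  lirheyidunfo → lirheyizunfo   [intervocalic lenition]
  lirheyizunfo → lerheyizunfo   [pre-rhotic lowering]
  giving Dotasish lerheyizunfo.

lerheyizunfo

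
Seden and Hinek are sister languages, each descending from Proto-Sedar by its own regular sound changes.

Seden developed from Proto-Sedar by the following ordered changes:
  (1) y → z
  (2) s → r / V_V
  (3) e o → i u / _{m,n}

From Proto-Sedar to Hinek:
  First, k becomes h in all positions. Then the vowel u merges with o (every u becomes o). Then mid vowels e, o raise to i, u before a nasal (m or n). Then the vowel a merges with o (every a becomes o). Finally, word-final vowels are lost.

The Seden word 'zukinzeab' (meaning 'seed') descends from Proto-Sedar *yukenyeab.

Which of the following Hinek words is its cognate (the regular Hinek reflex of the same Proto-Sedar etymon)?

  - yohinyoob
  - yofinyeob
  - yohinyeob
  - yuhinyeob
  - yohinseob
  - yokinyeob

Hinek: start from *yukenyeab.
  rule 1 (unconditioned shift): yukenyeab → yuhenyeab
  rule 2 (vowel merger): yuhenyeab → yohenyeab
  rule 3 (pre-nasal raising): yohenyeab → yohinyeab
  rule 4 (vowel merger): yohinyeab → yohinyeob
  rule 5: no change — yohinyeob
  ⇒ Hinek yohinyeob
Only 'yohinyeob' matches the regular Hinek development of *yukenyeab.

yohinyeob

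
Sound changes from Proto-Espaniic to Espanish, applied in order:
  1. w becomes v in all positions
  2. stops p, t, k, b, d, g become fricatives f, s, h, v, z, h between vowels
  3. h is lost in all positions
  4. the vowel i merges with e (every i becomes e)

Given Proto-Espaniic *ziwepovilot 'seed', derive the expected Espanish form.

zevefovelot

Espanish: *ziwepovilot > zivepovilot > zivefovilot > zevefovelot  (by unconditioned shift, intervocalic lenition, vowel merger)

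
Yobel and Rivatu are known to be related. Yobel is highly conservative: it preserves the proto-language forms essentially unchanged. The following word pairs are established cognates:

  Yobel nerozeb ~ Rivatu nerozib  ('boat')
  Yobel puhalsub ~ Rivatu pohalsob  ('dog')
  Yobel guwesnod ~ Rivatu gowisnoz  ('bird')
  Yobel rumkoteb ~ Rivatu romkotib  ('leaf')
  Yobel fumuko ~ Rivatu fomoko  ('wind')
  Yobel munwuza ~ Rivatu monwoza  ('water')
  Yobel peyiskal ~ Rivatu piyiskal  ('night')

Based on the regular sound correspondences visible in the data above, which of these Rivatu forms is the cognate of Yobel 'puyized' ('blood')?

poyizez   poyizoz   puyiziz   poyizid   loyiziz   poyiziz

poyiziz

puhalsub ~ pohalsob, guwesnod ~ gowisnoz — Yobel u corresponds to Rivatu o after a consonant, before a consonant other than r, m, n, p, b, f, v.
guwesnod ~ gowisnoz, peyiskal ~ piyiskal — Yobel e corresponds to Rivatu i after a consonant, before a consonant other than r, m, n, p, b, f, v.
guwesnod ~ gowisnoz — Yobel d corresponds to Rivatu z word-finally.
Applying these to Yobel 'puyized':
  puyized → poyized   (u→o after a consonant, before a consonant other than r, m, n, p, b, f, v)
  poyized → poyizid   (e→i after a consonant, before a consonant other than r, m, n, p, b, f, v)
  poyizid → poyiziz   (d→z word-finally)
So the Rivatu cognate is 'poyiziz'.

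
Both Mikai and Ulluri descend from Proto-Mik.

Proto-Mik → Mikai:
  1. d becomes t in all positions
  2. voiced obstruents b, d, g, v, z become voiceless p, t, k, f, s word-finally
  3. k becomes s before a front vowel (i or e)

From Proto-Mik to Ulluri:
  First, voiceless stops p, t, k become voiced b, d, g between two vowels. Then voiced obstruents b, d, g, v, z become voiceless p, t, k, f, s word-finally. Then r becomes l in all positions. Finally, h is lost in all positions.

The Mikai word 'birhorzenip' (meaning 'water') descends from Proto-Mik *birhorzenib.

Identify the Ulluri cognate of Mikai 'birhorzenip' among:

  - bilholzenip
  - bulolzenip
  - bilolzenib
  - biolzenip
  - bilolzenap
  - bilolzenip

Ulluri: *birhorzenib
  birhorzenib (rule 1 does not apply)
  birhorzenib → birhorzenip   [final devoicing]
  birhorzenip → bilholzenip   [unconditioned shift]
  bilholzenip → bilolzenip   [h-loss]
  giving Ulluri bilolzenip.
Only 'bilolzenip' matches the regular Ulluri development of *birhorzenib.

bilolzenip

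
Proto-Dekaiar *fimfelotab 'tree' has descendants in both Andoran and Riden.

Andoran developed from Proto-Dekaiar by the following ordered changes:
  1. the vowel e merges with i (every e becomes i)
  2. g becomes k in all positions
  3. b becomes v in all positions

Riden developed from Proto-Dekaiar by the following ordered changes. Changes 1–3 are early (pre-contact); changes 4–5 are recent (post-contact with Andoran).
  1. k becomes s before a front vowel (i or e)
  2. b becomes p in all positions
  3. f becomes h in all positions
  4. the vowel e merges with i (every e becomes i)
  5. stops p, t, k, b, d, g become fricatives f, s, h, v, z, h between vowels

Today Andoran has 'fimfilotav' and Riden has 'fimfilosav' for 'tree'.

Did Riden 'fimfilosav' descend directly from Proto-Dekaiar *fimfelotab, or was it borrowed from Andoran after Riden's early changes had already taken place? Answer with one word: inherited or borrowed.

If inherited, *fimfelotab would pass through all of Riden's changes:
Riden: start from *fimfelotab.
  rule 1: no change — fimfelotab
  rule 2 (unconditioned shift): fimfelotab → fimfelotap
  rule 3 (unconditioned shift): fimfelotap → himhelotap
  rule 4 (vowel merger): himhelotap → himhilotap
  rule 5 (intervocalic lenition): himhilotap → himhilosap
  ⇒ Riden himhilosap
If borrowed from Andoran 'fimfilotav' after the early changes, it would undergo only the recent ones:
  rule 4 (vowel merger): no change (fimfilotav)
  rule 5 (intervocalic lenition): fimfilotav → fimfilosav
  ⇒ as a loan: fimfilosav
Riden 'fimfilosav' matches the loan outcome 'fimfilosav', not the inherited 'himhilosap' — it skipped the early Riden changes, so it was borrowed from Andoran.

borrowed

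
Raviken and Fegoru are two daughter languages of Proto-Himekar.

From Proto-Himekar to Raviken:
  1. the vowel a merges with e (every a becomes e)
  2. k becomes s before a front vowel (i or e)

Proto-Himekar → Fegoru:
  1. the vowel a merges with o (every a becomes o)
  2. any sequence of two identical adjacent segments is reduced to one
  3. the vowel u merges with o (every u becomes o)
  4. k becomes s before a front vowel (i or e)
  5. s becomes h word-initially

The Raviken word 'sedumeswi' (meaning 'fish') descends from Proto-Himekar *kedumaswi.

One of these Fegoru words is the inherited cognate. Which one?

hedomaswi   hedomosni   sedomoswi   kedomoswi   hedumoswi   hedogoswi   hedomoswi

Fegoru: *kedumaswi
  kedumaswi → kedumoswi   [vowel merger]
  kedumoswi (rule 2 does not apply)
  kedumoswi → kedomoswi   [vowel merger]
  kedomoswi → sedomoswi   [palatalisation]
  sedomoswi → hedomoswi   [debuccalisation]
  giving Fegoru hedomoswi.
Only 'hedomoswi' matches the regular Fegoru development of *kedumaswi.

hedomoswi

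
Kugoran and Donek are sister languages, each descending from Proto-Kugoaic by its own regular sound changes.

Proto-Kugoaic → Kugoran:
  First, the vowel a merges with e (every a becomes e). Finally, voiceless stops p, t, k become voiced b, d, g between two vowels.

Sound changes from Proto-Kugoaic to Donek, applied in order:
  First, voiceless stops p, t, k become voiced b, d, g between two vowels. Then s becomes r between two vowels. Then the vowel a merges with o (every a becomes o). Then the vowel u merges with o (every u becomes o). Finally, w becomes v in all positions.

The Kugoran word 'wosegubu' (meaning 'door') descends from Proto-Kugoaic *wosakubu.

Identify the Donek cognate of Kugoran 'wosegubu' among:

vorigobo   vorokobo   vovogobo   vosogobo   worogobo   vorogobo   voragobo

Donek: *wosakubu
  wosakubu → wosagubu   [intervocalic voicing]
  wosagubu → woragubu   [rhotacism]
  woragubu → worogubu   [vowel merger]
  worogubu → worogobo   [vowel merger]
  worogobo → vorogobo   [unconditioned shift]
  giving Donek vorogobo.

vorogobo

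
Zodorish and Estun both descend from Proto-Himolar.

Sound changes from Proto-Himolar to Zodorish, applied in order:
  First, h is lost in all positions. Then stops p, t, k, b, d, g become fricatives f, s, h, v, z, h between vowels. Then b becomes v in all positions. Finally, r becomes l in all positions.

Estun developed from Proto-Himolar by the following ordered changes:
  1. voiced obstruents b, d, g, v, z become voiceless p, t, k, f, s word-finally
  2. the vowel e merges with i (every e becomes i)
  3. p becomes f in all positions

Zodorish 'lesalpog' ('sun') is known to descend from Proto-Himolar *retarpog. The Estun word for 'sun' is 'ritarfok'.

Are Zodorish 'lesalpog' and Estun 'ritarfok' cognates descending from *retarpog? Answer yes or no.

Derive the expected Estun reflex of *retarpog:
Estun: *retarpog > retarpok > ritarpok > ritarfok  (by final devoicing, vowel merger, unconditioned shift)
Estun 'ritarfok' matches the regular reflex exactly, so the pair is cognate.

yes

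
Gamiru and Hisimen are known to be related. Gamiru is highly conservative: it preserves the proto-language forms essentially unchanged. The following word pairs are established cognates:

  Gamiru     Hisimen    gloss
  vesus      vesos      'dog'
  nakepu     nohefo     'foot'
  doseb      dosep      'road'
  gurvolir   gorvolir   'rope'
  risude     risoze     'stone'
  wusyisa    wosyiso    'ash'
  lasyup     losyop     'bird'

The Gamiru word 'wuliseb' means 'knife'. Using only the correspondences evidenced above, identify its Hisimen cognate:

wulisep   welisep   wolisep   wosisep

vesus ~ vesos, risude ~ risoze — Gamiru u corresponds to Hisimen o after a consonant, before a consonant other than r, m, n, p, b, f, v.
doseb ~ dosep — Gamiru b corresponds to Hisimen p word-finally.
Applying these to Gamiru 'wuliseb':
  wuliseb → woliseb   (u→o after a consonant, before a consonant other than r, m, n, p, b, f, v)
  woliseb → wolisep   (b→p word-finally)
So the Hisimen cognate is 'wolisep'.

wolisep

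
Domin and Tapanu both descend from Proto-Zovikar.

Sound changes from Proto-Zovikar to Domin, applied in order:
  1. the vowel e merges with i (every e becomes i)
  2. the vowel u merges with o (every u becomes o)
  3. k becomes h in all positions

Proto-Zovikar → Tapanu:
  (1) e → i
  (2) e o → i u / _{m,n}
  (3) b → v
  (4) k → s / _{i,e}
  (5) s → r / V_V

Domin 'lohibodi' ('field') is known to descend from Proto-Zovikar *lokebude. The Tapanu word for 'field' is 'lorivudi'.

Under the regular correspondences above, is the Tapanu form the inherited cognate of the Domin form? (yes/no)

Derive the expected Tapanu reflex of *lokebude:
Tapanu: *lokebude > lokibudi > lokivudi > losivudi > lorivudi  (by vowel merger, unconditioned shift, palatalisation, rhotacism)
Tapanu 'lorivudi' matches the regular reflex exactly, so the pair is cognate.

yes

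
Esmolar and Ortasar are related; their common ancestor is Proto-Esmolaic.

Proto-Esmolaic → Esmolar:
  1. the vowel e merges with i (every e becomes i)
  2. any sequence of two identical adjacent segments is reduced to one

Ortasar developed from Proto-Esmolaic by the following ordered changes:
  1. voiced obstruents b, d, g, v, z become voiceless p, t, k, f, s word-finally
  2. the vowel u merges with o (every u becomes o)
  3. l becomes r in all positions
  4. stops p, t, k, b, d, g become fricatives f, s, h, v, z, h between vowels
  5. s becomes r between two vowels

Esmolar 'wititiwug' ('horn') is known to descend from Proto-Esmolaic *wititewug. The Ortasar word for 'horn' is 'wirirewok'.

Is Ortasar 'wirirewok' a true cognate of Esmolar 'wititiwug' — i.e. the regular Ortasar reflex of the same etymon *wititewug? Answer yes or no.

yes

Derive the expected Ortasar reflex of *wititewug:
Ortasar: *wititewug > wititewuk > wititewok > wisisewok > wirirewok  (by final devoicing, vowel merger, intervocalic lenition, rhotacism)
Ortasar 'wirirewok' matches the regular reflex exactly, so the pair is cognate.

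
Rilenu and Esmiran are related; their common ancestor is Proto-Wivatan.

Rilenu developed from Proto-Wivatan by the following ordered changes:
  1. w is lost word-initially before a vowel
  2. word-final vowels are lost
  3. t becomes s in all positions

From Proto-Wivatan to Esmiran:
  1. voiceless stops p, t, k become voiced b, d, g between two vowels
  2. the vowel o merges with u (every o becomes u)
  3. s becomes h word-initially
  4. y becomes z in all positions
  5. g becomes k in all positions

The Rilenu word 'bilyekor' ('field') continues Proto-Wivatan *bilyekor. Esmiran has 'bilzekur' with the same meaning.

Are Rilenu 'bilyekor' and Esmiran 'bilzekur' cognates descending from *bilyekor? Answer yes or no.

Derive the expected Esmiran reflex of *bilyekor:
Esmiran: *bilyekor
  bilyekor → bilyegor   [intervocalic voicing]
  bilyegor → bilyegur   [vowel merger]
  bilyegur (rule 3 does not apply)
  bilyegur → bilzegur   [unconditioned shift]
  bilzegur → bilzekur   [unconditioned shift]
  giving Esmiran bilzekur.
Esmiran 'bilzekur' matches the regular reflex exactly, so the pair is cognate.

yes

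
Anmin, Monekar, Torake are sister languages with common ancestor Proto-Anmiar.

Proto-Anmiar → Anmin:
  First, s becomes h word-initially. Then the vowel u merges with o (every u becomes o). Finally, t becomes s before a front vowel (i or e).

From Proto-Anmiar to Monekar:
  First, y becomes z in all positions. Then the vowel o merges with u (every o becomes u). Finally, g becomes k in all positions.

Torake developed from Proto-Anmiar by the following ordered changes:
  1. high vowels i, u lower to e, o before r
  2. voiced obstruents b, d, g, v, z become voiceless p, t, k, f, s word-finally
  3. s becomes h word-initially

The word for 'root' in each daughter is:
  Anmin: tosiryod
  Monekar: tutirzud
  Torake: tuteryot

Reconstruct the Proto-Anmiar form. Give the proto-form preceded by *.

Position 7: Anmin has o, Monekar has u, Torake has o. Taking the neighbouring segments as reconstructed: Anmin o could go back to *o or *u; Monekar u could go back to *o or *u; Torake o can only go back to *o — the one source consistent with every daughter is *o.
Position 8: Anmin has d, Monekar has d, Torake has t. Anmin preserves d here (none of its changes turn any other segment into d), so the proto-segment is *d.
Position 3: Anmin has s, Monekar has t, Torake has t. Monekar preserves t here (none of its changes turn any other segment into t), so the proto-segment is *t.
Verify the candidate proto-form against each daughter:
Anmin: *tutiryod > totiryod > tosiryod  (by vowel merger, palatalisation)
Monekar: *tutiryod > tutirzod > tutirzud  (by unconditioned shift, vowel merger)
Torake: *tutiryod
  tutiryod → tuteryod   [pre-rhotic lowering]
  tuteryod → tuteryot   [final devoicing]
  tuteryot (rule 3 does not apply)
  giving Torake tuteryot.
*tutiryod is the unique common source.

*tutiryod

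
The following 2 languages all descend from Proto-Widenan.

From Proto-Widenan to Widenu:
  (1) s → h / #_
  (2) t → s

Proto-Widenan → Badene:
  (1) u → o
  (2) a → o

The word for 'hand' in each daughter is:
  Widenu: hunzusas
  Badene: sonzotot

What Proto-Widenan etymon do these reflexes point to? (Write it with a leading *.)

Position 2: Widenu has u, Badene has o. Widenu preserves u here (none of its changes turn any other segment into u), so the proto-segment is *u.
Position 5: Widenu has u, Badene has o. Widenu preserves u here (none of its changes turn any other segment into u), so the proto-segment is *u.
Position 1: Widenu has h, Badene has s. Badene preserves s here (none of its changes turn any other segment into s), so the proto-segment is *s.
This points to *sunzutat. Verify forward in each daughter:
Widenu: *sunzutat
  sunzutat → hunzutat   [debuccalisation]
  hunzutat → hunzusas   [unconditioned shift]
  giving Widenu hunzusas.
Badene: *sunzutat > sonzotat > sonzotot  (by vowel merger, vowel merger)
*sunzutat is the unique common source.

*sunzutat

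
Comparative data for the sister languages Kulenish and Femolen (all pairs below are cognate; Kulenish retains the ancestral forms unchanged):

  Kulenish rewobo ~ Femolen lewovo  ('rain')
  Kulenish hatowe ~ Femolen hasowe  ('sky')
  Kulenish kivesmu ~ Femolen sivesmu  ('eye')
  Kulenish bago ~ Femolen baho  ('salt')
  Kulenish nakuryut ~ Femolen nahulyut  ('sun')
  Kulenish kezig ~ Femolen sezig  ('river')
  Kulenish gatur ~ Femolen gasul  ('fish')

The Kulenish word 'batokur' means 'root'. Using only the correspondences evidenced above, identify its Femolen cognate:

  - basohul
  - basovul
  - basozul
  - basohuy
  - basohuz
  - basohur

hatowe ~ hasowe — Kulenish t corresponds to Femolen s between vowels (before a back vowel).
nakuryut ~ nahulyut — Kulenish k corresponds to Femolen h between vowels (before a back vowel).
gatur ~ gasul — Kulenish r corresponds to Femolen l word-finally.
Applying these to Kulenish 'batokur':
  batokur → basokur   (t→s between vowels (before a back vowel))
  basokur → basohur   (k→h between vowels (before a back vowel))
  basohur → basohul   (r→l word-finally)
So the Femolen cognate is 'basohul'.

basohul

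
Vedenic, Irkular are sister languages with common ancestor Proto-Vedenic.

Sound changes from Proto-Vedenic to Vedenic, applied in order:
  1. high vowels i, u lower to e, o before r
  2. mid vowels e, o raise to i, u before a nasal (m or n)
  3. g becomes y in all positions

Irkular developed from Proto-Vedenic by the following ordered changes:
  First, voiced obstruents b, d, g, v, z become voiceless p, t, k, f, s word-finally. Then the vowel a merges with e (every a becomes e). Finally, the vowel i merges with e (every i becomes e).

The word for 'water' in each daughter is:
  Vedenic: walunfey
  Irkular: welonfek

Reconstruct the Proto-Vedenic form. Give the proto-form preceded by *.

Position 2: Vedenic has a, Irkular has e. Vedenic preserves a here (none of its changes turn any other segment into a), so the proto-segment is *a.
Position 4: Vedenic has u, Irkular has o. Irkular preserves o here (none of its changes turn any other segment into o), so the proto-segment is *o.
Position 8: Vedenic has y, Irkular has k. Taking the neighbouring segments as reconstructed: Vedenic y could go back to *g or *y; Irkular k could go back to *k or *g — the one source consistent with every daughter is *g.
This points to *walonfeg. Verify forward in each daughter:
Vedenic: start from *walonfeg.
  rule 1: no change — walonfeg
  rule 2 (pre-nasal raising): walonfeg → walunfeg
  rule 3 (unconditioned shift): walunfeg → walunfey
  ⇒ Vedenic walunfey
Irkular: *walonfeg > walonfek > welonfek  (by final devoicing, vowel merger)
No other proto-form is consistent with every reflex, so the reconstruction is *walonfeg.

*walonfeg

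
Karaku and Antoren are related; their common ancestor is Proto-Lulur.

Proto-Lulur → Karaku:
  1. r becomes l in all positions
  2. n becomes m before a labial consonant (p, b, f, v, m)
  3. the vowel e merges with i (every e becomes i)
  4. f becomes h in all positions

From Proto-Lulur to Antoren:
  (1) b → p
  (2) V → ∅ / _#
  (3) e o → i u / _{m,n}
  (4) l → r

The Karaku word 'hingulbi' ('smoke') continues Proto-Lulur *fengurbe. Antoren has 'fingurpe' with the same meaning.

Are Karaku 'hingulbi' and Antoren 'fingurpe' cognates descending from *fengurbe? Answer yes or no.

Derive the expected Antoren reflex of *fengurbe:
Antoren: *fengurbe > fengurpe > fengurp > fingurp  (by unconditioned shift, apocope, pre-nasal raising)
The regular Antoren reflex would be 'fingurp', but the attested form is 'fingurpe'. The correspondence is irregular, so they are not cognates (the Antoren form has a different source).

no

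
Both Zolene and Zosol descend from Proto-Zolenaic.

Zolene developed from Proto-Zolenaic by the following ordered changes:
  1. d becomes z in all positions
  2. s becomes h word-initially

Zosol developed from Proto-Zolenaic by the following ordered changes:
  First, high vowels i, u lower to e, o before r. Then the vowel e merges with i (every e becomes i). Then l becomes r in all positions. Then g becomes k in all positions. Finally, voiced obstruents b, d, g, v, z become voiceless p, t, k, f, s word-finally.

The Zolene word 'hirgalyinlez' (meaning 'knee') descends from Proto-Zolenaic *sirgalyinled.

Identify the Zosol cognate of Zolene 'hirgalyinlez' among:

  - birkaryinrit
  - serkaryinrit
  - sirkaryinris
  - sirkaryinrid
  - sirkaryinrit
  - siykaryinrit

sirkaryinrit

Zosol: *sirgalyinled > sergalyinled > sirgalyinlid > sirgaryinrid > sirkaryinrid > sirkaryinrit  (by pre-rhotic lowering, vowel merger, unconditioned shift, unconditioned shift, final devoicing)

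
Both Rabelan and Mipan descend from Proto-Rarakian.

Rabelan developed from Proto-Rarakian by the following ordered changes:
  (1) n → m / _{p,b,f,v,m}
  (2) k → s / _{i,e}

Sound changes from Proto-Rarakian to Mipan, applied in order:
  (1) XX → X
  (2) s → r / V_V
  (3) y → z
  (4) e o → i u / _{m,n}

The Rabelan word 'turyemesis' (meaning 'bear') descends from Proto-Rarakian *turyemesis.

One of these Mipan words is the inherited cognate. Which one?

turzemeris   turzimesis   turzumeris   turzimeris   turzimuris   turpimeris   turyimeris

turzimeris

Mipan: start from *turyemesis.
  rule 1: no change — turyemesis
  rule 2 (rhotacism): turyemesis → turyemeris
  rule 3 (unconditioned shift): turyemeris → turzemeris
  rule 4 (pre-nasal raising): turzemeris → turzimeris
  ⇒ Mipan turzimeris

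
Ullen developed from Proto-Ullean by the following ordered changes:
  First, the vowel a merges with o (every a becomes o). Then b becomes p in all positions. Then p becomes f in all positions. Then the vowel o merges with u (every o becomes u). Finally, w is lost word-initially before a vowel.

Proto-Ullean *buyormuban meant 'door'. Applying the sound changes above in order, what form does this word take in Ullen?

fuyurmufun

Ullen: start from *buyormuban.
  rule 1 (vowel merger): buyormuban → buyormubon
  rule 2 (unconditioned shift): buyormubon → puyormupon
  rule 3 (unconditioned shift): puyormupon → fuyormufon
  rule 4 (vowel merger): fuyormufon → fuyurmufun
  rule 5: no change — fuyurmufun
  ⇒ Ullen fuyurmufun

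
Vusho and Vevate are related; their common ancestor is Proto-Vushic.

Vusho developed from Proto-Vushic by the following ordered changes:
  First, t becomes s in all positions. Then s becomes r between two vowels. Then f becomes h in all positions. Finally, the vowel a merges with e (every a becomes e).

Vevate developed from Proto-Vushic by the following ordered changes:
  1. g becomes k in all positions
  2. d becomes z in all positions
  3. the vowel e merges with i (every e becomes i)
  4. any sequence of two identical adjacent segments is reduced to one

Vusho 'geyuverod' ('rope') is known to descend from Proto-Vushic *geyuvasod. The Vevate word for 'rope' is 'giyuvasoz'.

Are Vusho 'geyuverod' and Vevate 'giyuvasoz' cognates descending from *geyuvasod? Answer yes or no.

no

Derive the expected Vevate reflex of *geyuvasod:
Vevate: *geyuvasod
  geyuvasod → keyuvasod   [unconditioned shift]
  keyuvasod → keyuvasoz   [unconditioned shift]
  keyuvasoz → kiyuvasoz   [vowel merger]
  kiyuvasoz (rule 4 does not apply)
  giving Vevate kiyuvasoz.
The regular Vevate reflex would be 'kiyuvasoz', but the attested form is 'giyuvasoz'. The correspondence is irregular, so they are not cognates (the Vevate form has a different source).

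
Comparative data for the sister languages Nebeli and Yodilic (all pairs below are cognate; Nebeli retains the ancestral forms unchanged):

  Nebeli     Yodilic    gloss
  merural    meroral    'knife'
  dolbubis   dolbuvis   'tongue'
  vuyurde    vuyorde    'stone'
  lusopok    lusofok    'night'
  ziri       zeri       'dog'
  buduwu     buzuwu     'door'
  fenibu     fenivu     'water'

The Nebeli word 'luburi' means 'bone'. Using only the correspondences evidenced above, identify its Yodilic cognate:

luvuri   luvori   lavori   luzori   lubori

luvori

fenibu ~ fenivu — Nebeli b corresponds to Yodilic v between vowels (before a back vowel).
merural ~ meroral, vuyurde ~ vuyorde — Nebeli u corresponds to Yodilic o after a consonant, before r.
Applying these to Nebeli 'luburi':
  luburi → luvuri   (b→v between vowels (before a back vowel))
  luvuri → luvori   (u→o after a consonant, before r)
So the Yodilic cognate is 'luvori'.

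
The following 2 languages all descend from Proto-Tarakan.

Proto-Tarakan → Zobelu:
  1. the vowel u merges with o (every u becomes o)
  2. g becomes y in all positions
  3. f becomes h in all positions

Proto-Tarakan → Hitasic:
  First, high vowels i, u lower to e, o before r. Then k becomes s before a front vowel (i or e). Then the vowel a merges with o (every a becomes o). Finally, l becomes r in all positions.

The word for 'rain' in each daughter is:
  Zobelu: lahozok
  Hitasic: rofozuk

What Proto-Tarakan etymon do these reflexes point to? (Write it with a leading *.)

*lafozuk

Position 1: Zobelu has l, Hitasic has r. Zobelu preserves l here (none of its changes turn any other segment into l), so the proto-segment is *l.
Position 2: Zobelu has a, Hitasic has o. Zobelu preserves a here (none of its changes turn any other segment into a), so the proto-segment is *a.
Position 6: Zobelu has o, Hitasic has u. Hitasic preserves u here (none of its changes turn any other segment into u), so the proto-segment is *u.
This points to *lafozuk. Verify forward in each daughter:
Zobelu: *lafozuk > lafozok > lahozok  (by vowel merger, unconditioned shift)
Hitasic: start from *lafozuk.
  rule 1: no change — lafozuk
  rule 2: no change — lafozuk
  rule 3 (vowel merger): lafozuk → lofozuk
  rule 4 (unconditioned shift): lofozuk → rofozuk
  ⇒ Hitasic rofozuk
No other proto-form is consistent with every reflex, so the reconstruction is *lafozuk.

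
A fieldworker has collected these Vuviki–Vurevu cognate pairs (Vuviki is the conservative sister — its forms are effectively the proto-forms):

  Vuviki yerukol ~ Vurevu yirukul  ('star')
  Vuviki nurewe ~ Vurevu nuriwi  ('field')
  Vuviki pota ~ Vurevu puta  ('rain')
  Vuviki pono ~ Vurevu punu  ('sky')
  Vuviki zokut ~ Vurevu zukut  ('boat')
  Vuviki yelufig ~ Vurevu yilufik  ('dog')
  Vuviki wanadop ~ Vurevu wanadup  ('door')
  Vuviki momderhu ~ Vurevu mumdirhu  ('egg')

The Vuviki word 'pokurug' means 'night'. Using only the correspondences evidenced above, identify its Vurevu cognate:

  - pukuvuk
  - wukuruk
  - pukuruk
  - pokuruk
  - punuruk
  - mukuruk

pukuruk

yerukol ~ yirukul, pota ~ puta — Vuviki o corresponds to Vurevu u after a consonant, before a consonant other than r, m, n, p, b, f, v.
yelufig ~ yilufik — Vuviki g corresponds to Vurevu k word-finally.
Applying these to Vuviki 'pokurug':
  pokurug → pukurug   (o→u after a consonant, before a consonant other than r, m, n, p, b, f, v)
  pukurug → pukuruk   (g→k word-finally)
So the Vurevu cognate is 'pukuruk'.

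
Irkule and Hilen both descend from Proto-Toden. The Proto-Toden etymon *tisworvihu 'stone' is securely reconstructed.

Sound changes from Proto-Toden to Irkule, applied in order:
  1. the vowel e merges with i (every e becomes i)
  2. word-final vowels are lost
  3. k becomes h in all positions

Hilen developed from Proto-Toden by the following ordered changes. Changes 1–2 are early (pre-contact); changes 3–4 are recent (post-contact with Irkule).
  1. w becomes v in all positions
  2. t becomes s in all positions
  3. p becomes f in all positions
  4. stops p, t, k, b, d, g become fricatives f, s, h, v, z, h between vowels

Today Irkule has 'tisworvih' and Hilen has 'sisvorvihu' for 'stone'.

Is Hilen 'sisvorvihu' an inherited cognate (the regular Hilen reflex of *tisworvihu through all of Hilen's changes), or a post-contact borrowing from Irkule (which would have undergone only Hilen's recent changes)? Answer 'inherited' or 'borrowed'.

inherited

If inherited, *tisworvihu would pass through all of Hilen's changes:
Hilen: *tisworvihu
  tisworvihu → tisvorvihu   [unconditioned shift]
  tisvorvihu → sisvorvihu   [unconditioned shift]
  sisvorvihu (rule 3 does not apply)
  sisvorvihu (rule 4 does not apply)
  giving Hilen sisvorvihu.
If borrowed from Irkule 'tisworvih' after the early changes, it would undergo only the recent ones:
  rule 3 (unconditioned shift): no change (tisworvih)
  rule 4 (intervocalic lenition): no change (tisworvih)
  ⇒ as a loan: tisworvih
Hilen 'sisvorvihu' matches the inherited outcome exactly, so it is an inherited cognate, not a loan.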